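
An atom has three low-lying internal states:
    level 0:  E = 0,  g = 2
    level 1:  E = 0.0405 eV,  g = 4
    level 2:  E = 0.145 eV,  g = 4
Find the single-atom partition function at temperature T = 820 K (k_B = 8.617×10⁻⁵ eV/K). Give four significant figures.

Z = 4.769

k_BT = 8.617×10⁻⁵ × 820 K = 0.0706594 eV.
Eᵢ/kT = 0, 0.573172, 2.05210.
Z = Σ gᵢe^(−Eᵢ/kT) = 2·e^(−0) + 4·e^(−0.573172) + 4·e^(−2.05210) = 2.00000 + 2.25494 + 0.513859 = 4.76880.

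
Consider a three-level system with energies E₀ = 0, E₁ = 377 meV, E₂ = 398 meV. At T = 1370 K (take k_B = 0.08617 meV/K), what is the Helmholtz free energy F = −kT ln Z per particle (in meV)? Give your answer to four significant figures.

k_BT = 0.08617 × 1370 K = 118.053 meV.
Eᵢ/kT = 0, 3.19348, 3.37137.
Z = Σ e^(−Eᵢ/kT) = e^(−0) + e^(−3.19348) + e^(−3.37137) = 1.00000 + 0.0410288 + 0.0343426 = 1.07537.
F = −kT ln Z = −118.053 × ln(1.07537) = −118.053 × 0.0726648 = -8.578 meV.

-8.578 meV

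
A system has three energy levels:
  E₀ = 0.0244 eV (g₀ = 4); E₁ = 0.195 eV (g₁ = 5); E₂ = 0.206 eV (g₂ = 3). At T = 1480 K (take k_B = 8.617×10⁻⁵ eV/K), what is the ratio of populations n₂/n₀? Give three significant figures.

k_BT = 8.617×10⁻⁵ × 1480 K = 0.12753 eV.
n₂/n₀ = (g₂/g₀) exp[−(E₂−E₀)/kT] = (3/4) × exp(−(0.1816 eV)/(0.12753 eV)) = (3/4) × exp(-1.4240) = 0.181.

0.181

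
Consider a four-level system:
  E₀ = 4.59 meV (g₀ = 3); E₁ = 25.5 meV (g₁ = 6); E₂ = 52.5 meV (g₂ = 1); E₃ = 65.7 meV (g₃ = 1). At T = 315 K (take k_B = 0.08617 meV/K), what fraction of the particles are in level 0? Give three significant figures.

0.496

k_BT = 0.08617 × 315 K = 27.144 meV.
Eᵢ/kT = 0.16910, 0.93943, 1.9341, 2.4204.
Z = Σ gᵢe^(−Eᵢ/kT) = 3·e^(−0.16910) + 6·e^(−0.93943) + 1·e^(−1.9341) + 1·e^(−2.4204) = 2.5333 + 2.3451 + 0.14455 + 0.088886 = 5.1118.
P₀ = g₀ e^(−E₀/kT) / Z = 2.5333/5.1118 = 0.496.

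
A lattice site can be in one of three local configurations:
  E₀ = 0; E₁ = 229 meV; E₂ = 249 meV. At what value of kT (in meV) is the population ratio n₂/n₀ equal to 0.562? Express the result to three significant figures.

n₂/n₀ = exp[−(E₂−E₀)/kT] = 0.562.
⇒ (E₂−E₀)/kT = ln(1/0.562) = ln(1.7794) = 0.57628.
kT = 249 meV / 0.57628 = 432 meV.

432 meV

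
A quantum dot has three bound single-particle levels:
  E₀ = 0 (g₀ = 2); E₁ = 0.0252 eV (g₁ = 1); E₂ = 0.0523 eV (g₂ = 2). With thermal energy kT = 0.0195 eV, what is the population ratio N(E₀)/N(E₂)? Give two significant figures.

n₀/n₂ = (g₀/g₂) exp[−(E₀−E₂)/kT] = (2/2) × exp(−(-0.0523 eV)/(0.0195 eV)) = (2/2) × exp(2.682) = 15.

15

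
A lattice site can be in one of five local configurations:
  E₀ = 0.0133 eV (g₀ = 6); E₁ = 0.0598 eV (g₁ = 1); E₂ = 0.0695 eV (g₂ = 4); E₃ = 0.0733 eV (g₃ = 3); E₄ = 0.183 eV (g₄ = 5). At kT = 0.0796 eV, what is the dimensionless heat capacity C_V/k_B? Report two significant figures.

Eᵢ/kT = 0.1671, 0.7513, 0.8731, 0.9209, 2.299.
Z = Σ gᵢe^(−Eᵢ/kT) = 6·e^(−0.1671) + 1·e^(−0.7513) + 4·e^(−0.8731) + 3·e^(−0.9209) + 5·e^(−2.299) = 5.077 + 0.4718 + 1.671 + 1.194 + 0.5018 = 8.916.
⟨E⟩ = 0.04388 eV, ⟨E²⟩ = 0.003800 eV².
C_V/k_B = (⟨E²⟩ − ⟨E⟩²)/(kT)² = (0.003800 − 0.001925)/0.006336 = 0.30.

0.30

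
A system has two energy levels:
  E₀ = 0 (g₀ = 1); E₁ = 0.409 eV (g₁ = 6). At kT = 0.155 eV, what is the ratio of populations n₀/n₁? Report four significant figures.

n₀/n₁ = (g₀/g₁) exp[−(E₀−E₁)/kT] = (1/6) × exp(−(-0.409 eV)/(0.155 eV)) = (1/6) × exp(2.63871) = 2.333.

2.333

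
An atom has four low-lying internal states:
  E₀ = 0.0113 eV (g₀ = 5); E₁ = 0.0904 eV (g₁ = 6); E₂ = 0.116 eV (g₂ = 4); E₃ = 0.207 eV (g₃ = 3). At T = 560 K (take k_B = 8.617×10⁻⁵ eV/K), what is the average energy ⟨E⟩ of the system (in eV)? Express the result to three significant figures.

k_BT = 8.617×10⁻⁵ × 560 K = 0.048255 eV.
Eᵢ/kT = 0.23417, 1.8734, 2.4039, 4.2897.
Z = Σ gᵢe^(−Eᵢ/kT) = 5·e^(−0.23417) + 6·e^(−1.8734) + 4·e^(−2.4039) + 3·e^(−4.2897) = 3.9561 + 0.92160 + 0.36146 + 0.041127 = 5.2803.
⟨E⟩ = Σ Eᵢ gᵢe^(−Eᵢ/kT) / Z = (0.0113·3.9561 + 0.0904·0.92160 + 0.116·0.36146 + 0.207·0.041127) / 5.2803 = 0.0338 eV.

0.0338 eV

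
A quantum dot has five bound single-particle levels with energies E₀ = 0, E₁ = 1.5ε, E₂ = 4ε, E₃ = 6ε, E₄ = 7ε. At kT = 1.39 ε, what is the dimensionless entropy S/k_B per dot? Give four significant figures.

Eᵢ/kT = 0, 1.07914, 2.87770, 4.31655, 5.03597.
Z = Σ e^(−Eᵢ/kT) = e^(−0) + e^(−1.07914) + e^(−2.87770) + e^(−4.31655) + e^(−5.03597) = 1.00000 + 0.339888 + 0.0562640 + 0.0133458 + 0.00649989 = 1.41600.
⟨E⟩ = Σ EᵢPᵢ = 0.607671 ε.
S/k_B = ln Z + ⟨E⟩/kT = ln(1.41600) + 0.607671/1.39 = 0.347836 + 0.437173 = 0.7850.

0.7850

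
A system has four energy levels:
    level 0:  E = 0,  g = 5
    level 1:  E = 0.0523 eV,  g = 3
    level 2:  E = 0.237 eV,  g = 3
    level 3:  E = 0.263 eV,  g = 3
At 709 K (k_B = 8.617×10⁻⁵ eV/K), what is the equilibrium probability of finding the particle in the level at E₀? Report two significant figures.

k_BT = 8.617×10⁻⁵ × 709 K = 0.06109 eV.
Eᵢ/kT = 0, 0.8561, 3.880, 4.305.
Z = Σ gᵢe^(−Eᵢ/kT) = 5·e^(−0) + 3·e^(−0.8561) + 3·e^(−3.880) + 3·e^(−4.305) = 5.000 + 1.274 + 0.06195 + 0.04050 = 6.376.
P₀ = g₀ e^(−E₀/kT) / Z = 5.000/6.376 = 0.78.

0.78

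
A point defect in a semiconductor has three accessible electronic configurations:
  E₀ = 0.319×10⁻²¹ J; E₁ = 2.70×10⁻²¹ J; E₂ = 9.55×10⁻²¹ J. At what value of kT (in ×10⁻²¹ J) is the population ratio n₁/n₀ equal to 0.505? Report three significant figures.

n₁/n₀ = exp[−(E₁−E₀)/kT] = 0.505.
⇒ (E₁−E₀)/kT = ln(1/0.505) = ln(1.9802) = 0.68320.
kT = 2.381 ×10⁻²¹ J / 0.68320 = 3.49 ×10⁻²¹ J.

3.49 ×10⁻²¹ J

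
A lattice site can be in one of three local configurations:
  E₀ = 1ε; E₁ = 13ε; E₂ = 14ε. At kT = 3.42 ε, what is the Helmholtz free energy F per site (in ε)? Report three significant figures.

0.826 ε

Eᵢ/kT = 0.29240, 3.8012, 4.0936.
Z = Σ e^(−Eᵢ/kT) = e^(−0.29240) + e^(−3.8012) + e^(−4.0936) = 0.74647 + 0.022344 + 0.016679 = 0.78549.
F = −kT ln Z = −3.42 × ln(0.78549) = −3.42 × -0.24145 = 0.826 ε.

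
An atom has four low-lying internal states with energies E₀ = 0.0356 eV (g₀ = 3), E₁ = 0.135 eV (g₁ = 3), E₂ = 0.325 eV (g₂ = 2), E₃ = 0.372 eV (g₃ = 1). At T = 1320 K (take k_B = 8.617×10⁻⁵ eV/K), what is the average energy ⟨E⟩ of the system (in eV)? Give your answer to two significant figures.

0.078 eV

k_BT = 8.617×10⁻⁵ × 1320 K = 0.1137 eV.
Eᵢ/kT = 0.3131, 1.187, 2.858, 3.272.
Z = Σ gᵢe^(−Eᵢ/kT) = 3·e^(−0.3131) + 3·e^(−1.187) + 2·e^(−2.858) + 1·e^(−3.272) = 2.194 + 0.9154 + 0.1148 + 0.03793 = 3.262.
⟨E⟩ = Σ Eᵢ gᵢe^(−Eᵢ/kT) / Z = (0.0356·2.194 + 0.135·0.9154 + 0.325·0.1148 + 0.372·0.03793) / 3.262 = 0.078 eV.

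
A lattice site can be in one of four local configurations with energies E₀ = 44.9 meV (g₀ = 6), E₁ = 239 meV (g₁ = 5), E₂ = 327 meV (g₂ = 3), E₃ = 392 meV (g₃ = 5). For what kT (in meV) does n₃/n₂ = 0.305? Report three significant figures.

n₃/n₂ = (g₃/g₂) exp[−(E₃−E₂)/kT] = 0.305.
⇒ (E₃−E₂)/kT = ln((5/3)/0.305) = ln(5.4645) = 1.6983.
kT = 65 meV / 1.6983 = 38.3 meV.

38.3 meV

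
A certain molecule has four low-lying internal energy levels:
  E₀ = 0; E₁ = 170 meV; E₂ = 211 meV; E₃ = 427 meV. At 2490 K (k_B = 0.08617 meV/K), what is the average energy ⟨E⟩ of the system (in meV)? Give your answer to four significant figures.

109.1 meV

k_BT = 0.08617 × 2490 K = 214.563 meV.
Eᵢ/kT = 0, 0.792308, 0.983394, 1.99009.
Z = Σ e^(−Eᵢ/kT) = e^(−0) + e^(−0.792308) + e^(−0.983394) + e^(−1.99009) = 1.00000 + 0.452799 + 0.374039 + 0.136683 = 1.96352.
⟨E⟩ = Σ Eᵢ e^(−Eᵢ/kT) / Z = (0·1.00000 + 170·0.452799 + 211·0.374039 + 427·0.136683) / 1.96352 = 109.1 meV.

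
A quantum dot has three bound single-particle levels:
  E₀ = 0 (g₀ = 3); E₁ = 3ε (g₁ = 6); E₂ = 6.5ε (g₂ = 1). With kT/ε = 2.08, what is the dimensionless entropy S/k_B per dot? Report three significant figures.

Eᵢ/kT = 0, 1.4423, 3.1250.
Z = Σ gᵢe^(−Eᵢ/kT) = 3·e^(−0) + 6·e^(−1.4423) + 1·e^(−3.1250) = 3.0000 + 1.4183 + 0.043937 = 4.4622.
⟨E⟩ = Σ EᵢPᵢ = 1.0175 ε.
S/k_B = ln Z + ⟨E⟩/kT = ln(4.4622) + 1.0175/2.08 = 1.4956 + 0.48918 = 1.98.

1.98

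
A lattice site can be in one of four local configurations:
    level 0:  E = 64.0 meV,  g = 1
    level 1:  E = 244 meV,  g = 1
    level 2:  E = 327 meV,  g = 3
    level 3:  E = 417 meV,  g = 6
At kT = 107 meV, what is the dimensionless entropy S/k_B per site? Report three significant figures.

1.52

Eᵢ/kT = 0.59813, 2.2804, 3.0561, 3.8972.
Z = Σ gᵢe^(−Eᵢ/kT) = 1·e^(−0.59813) + 1·e^(−2.2804) + 3·e^(−3.0561) + 6·e^(−3.8972) = 0.54984 + 0.10224 + 0.14121 + 0.12179 = 0.91508.
⟨E⟩ = Σ EᵢPᵢ = 171.68 meV.
S/k_B = ln Z + ⟨E⟩/kT = ln(0.91508) + 171.68/107 = -0.088744 + 1.6045 = 1.52.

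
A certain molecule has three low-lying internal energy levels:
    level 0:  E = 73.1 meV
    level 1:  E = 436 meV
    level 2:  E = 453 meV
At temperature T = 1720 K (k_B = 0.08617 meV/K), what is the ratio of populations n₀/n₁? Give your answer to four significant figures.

11.57

k_BT = 0.08617 × 1720 K = 148.212 meV.
n₀/n₁ = exp[−(E₀−E₁)/kT] = exp(−(-362.9 meV)/(148.212 meV)) = exp(2.44852) = 11.57.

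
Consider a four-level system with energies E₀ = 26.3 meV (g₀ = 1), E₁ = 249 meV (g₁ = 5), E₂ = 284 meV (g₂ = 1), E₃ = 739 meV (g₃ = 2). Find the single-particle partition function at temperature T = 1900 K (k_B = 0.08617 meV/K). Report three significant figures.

k_BT = 0.08617 × 1900 K = 163.72 meV.
Eᵢ/kT = 0.16064, 1.5209, 1.7347, 4.5138.
Z = Σ gᵢe^(−Eᵢ/kT) = 1·e^(−0.16064) + 5·e^(−1.5209) + 1·e^(−1.7347) + 2·e^(−4.5138) = 0.85160 + 1.0926 + 0.17645 + 0.021913 = 2.1426.

Z = 2.14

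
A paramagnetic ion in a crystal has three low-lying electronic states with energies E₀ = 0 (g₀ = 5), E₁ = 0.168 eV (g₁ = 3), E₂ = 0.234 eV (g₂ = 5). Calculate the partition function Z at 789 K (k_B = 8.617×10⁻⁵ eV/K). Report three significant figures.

k_BT = 8.617×10⁻⁵ × 789 K = 0.067988 eV.
Eᵢ/kT = 0, 2.4710, 3.4418.
Z = Σ gᵢe^(−Eᵢ/kT) = 5·e^(−0) + 3·e^(−2.4710) + 5·e^(−3.4418) = 5.0000 + 0.25350 + 0.16004 = 5.4135.

Z = 5.41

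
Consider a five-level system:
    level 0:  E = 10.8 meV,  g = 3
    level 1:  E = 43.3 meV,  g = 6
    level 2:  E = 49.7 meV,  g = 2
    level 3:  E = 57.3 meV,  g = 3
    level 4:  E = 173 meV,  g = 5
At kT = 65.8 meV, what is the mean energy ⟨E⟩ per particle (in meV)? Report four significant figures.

Eᵢ/kT = 0.164134, 0.658055, 0.755319, 0.870821, 2.62918.
Z = Σ gᵢe^(−Eᵢ/kT) = 3·e^(−0.164134) + 6·e^(−0.658055) + 2·e^(−0.755319) + 3·e^(−0.870821) + 5·e^(−2.62918) = 2.54588 + 3.10715 + 0.939721 + 1.25582 + 0.360688 = 8.20926.
⟨E⟩ = Σ Eᵢ gᵢe^(−Eᵢ/kT) / Z = (10.8·2.54588 + 43.3·3.10715 + 49.7·0.939721 + 57.3·1.25582 + 173·0.360688) / 8.20926 = 41.79 meV.

41.79 meV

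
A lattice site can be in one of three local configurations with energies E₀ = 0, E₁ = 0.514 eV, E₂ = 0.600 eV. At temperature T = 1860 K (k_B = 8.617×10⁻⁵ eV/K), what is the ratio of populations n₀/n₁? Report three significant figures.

k_BT = 8.617×10⁻⁵ × 1860 K = 0.16028 eV.
n₀/n₁ = exp[−(E₀−E₁)/kT] = exp(−(-0.514 eV)/(0.16028 eV)) = exp(3.2069) = 24.7.

24.7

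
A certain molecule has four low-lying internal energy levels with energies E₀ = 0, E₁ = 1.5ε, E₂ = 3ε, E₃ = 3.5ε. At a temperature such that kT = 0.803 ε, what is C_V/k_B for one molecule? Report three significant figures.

Eᵢ/kT = 0, 1.8680, 3.7360, 4.3587.
Z = Σ e^(−Eᵢ/kT) = e^(−0) + e^(−1.8680) + e^(−3.7360) + e^(−4.3587) = 1.0000 + 0.15443 + 0.023849 + 0.012795 = 1.1911.
⟨E⟩ = 0.29215 ε, ⟨E²⟩ = 0.60352 ε².
C_V/k_B = (⟨E²⟩ − ⟨E⟩²)/(kT)² = (0.60352 − 0.085352)/0.64481 = 0.804.

0.804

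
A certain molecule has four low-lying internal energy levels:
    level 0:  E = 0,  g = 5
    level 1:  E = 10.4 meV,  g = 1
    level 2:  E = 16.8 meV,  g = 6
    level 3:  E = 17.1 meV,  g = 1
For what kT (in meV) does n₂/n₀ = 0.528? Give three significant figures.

n₂/n₀ = (g₂/g₀) exp[−(E₂−E₀)/kT] = 0.528.
⇒ (E₂−E₀)/kT = ln((6/5)/0.528) = ln(2.2727) = 0.82097.
kT = 16.8 meV / 0.82097 = 20.5 meV.

20.5 meV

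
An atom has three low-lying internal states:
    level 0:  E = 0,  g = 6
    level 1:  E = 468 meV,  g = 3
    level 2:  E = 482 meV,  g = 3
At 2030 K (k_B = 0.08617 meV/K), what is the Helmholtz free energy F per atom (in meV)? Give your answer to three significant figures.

k_BT = 0.08617 × 2030 K = 174.93 meV.
Eᵢ/kT = 0, 2.6754, 2.7554.
Z = Σ gᵢe^(−Eᵢ/kT) = 6·e^(−0) + 3·e^(−2.6754) + 3·e^(−2.7554) = 6.0000 + 0.20664 + 0.19075 = 6.3974.
F = −kT ln Z = −174.93 × ln(6.3974) = −174.93 × 1.8559 = -325 meV.

-325 meV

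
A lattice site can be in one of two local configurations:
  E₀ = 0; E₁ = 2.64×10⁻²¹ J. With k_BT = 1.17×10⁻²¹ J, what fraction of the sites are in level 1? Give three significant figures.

0.0948

Eᵢ/kT = 0, 2.2564.
Z = Σ e^(−Eᵢ/kT) = e^(−0) + e^(−2.2564) = 1.0000 + 0.10473 = 1.1047.
P₁ = e^(−E₁/kT) / Z = 0.10473/1.1047 = 0.0948.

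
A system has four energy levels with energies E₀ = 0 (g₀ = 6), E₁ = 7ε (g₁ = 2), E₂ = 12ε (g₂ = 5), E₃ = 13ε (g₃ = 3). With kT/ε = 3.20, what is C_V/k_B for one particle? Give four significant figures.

Eᵢ/kT = 0, 2.18750, 3.75000, 4.06250.
Z = Σ gᵢe^(−Eᵢ/kT) = 6·e^(−0) + 2·e^(−2.18750) + 5·e^(−3.75000) + 3·e^(−4.06250) = 6.00000 + 0.224394 + 0.117589 + 0.0516179 = 6.39360.
⟨E⟩ = 0.571331 ε, ⟨E²⟩ = 5.73254 ε².
C_V/k_B = (⟨E²⟩ − ⟨E⟩²)/(kT)² = (5.73254 − 0.326419)/10.2400 = 0.5279.

0.5279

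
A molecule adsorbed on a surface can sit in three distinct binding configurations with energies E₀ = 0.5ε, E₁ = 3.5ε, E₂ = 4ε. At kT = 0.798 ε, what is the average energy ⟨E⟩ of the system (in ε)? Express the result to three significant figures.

Eᵢ/kT = 0.62657, 4.3860, 5.0125.
Z = Σ e^(−Eᵢ/kT) = e^(−0.62657) + e^(−4.3860) + e^(−5.0125) = 0.53442 + 0.012450 + 0.0066542 = 0.55352.
⟨E⟩ = Σ Eᵢ e^(−Eᵢ/kT) / Z = (0.5·0.53442 + 3.5·0.012450 + 4·0.0066542) / 0.55352 = 0.610 ε.

0.610 ε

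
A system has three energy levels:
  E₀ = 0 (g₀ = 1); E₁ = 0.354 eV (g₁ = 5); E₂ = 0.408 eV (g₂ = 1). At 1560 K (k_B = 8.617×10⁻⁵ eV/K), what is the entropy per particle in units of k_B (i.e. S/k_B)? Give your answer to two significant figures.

k_BT = 8.617×10⁻⁵ × 1560 K = 0.1344 eV.
Eᵢ/kT = 0, 2.634, 3.036.
Z = Σ gᵢe^(−Eᵢ/kT) = 1·e^(−0) + 5·e^(−2.634) + 1·e^(−3.036) = 1.000 + 0.3590 + 0.04803 = 1.407.
⟨E⟩ = Σ EᵢPᵢ = 0.1043 eV.
S/k_B = ln Z + ⟨E⟩/kT = ln(1.407) + 0.1043/0.1344 = 0.3415 + 0.7760 = 1.1.

1.1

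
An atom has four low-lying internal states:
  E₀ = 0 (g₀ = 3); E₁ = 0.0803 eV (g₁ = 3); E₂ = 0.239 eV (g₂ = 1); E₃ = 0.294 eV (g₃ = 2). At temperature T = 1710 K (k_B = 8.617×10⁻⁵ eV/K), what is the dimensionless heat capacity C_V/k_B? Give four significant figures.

0.2859

k_BT = 8.617×10⁻⁵ × 1710 K = 0.147351 eV.
Eᵢ/kT = 0, 0.544957, 1.62198, 1.99524.
Z = Σ gᵢe^(−Eᵢ/kT) = 3·e^(−0) + 3·e^(−0.544957) + 1·e^(−1.62198) + 2·e^(−1.99524) = 3.00000 + 1.73960 + 0.197507 + 0.271962 = 5.20907.
⟨E⟩ = 0.0512281 eV, ⟨E²⟩ = 0.00883194 eV².
C_V/k_B = (⟨E²⟩ − ⟨E⟩²)/(kT)² = (0.00883194 − 0.00262432)/0.0217123 = 0.2859.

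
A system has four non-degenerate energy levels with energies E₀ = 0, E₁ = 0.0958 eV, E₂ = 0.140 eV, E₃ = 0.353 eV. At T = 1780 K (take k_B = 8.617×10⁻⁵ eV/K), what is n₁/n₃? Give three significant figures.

5.35

k_BT = 8.617×10⁻⁵ × 1780 K = 0.15338 eV.
n₁/n₃ = exp[−(E₁−E₃)/kT] = exp(−(-0.2572 eV)/(0.15338 eV)) = exp(1.6769) = 5.35.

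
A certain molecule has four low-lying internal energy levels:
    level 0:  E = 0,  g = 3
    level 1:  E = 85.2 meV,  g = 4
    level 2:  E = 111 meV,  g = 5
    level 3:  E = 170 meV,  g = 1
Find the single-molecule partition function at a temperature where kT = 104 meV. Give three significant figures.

Eᵢ/kT = 0, 0.81923, 1.0673, 1.6346.
Z = Σ gᵢe^(−Eᵢ/kT) = 3·e^(−0) + 4·e^(−0.81923) + 5·e^(−1.0673) + 1·e^(−1.6346) = 3.0000 + 1.7631 + 1.7197 + 0.19503 = 6.6778.

Z = 6.68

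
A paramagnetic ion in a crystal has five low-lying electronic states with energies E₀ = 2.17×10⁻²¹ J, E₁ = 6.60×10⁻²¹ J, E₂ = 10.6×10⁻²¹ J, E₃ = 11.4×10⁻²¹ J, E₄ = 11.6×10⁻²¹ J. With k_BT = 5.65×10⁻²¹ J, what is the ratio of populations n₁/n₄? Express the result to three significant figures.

n₁/n₄ = exp[−(E₁−E₄)/kT] = exp(−(-5.00 ×10⁻²¹ J)/(5.65 ×10⁻²¹ J)) = exp(0.88496) = 2.42.

2.42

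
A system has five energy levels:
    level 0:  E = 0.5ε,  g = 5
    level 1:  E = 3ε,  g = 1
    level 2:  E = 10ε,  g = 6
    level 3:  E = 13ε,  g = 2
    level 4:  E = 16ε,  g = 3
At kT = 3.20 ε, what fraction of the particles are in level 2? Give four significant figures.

Eᵢ/kT = 0.156250, 0.937500, 3.12500, 4.06250, 5.00000.
Z = Σ gᵢe^(−Eᵢ/kT) = 5·e^(−0.156250) + 1·e^(−0.937500) + 6·e^(−3.12500) + 2·e^(−4.06250) + 3·e^(−5.00000) = 4.27673 + 0.391606 + 0.263622 + 0.0344119 + 0.0202138 = 4.98658.
P₂ = g₂ e^(−E₂/kT) / Z = 0.263622/4.98658 = 0.05287.

0.05287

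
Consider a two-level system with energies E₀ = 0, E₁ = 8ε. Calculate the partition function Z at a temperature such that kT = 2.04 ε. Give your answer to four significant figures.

Z = 1.020

Eᵢ/kT = 0, 3.92157.
Z = Σ e^(−Eᵢ/kT) = e^(−0) + e^(−3.92157) = 1.00000 + 0.0198100 = 1.01981.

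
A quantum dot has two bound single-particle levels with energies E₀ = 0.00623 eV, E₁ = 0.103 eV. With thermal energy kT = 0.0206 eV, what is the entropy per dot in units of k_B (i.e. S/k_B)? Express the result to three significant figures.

0.0515

Eᵢ/kT = 0.30243, 5.0000.
Z = Σ e^(−Eᵢ/kT) = e^(−0.30243) + e^(−5.0000) = 0.73902 + 0.0067379 = 0.74576.
⟨E⟩ = Σ EᵢPᵢ = 0.0071043 eV.
S/k_B = ln Z + ⟨E⟩/kT = ln(0.74576) + 0.0071043/0.0206 = -0.29335 + 0.34487 = 0.0515.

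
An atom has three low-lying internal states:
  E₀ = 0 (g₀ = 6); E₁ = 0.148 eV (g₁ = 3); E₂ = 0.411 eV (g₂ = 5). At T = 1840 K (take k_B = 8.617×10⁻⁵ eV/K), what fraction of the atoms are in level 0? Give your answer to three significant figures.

0.794

k_BT = 8.617×10⁻⁵ × 1840 K = 0.15855 eV.
Eᵢ/kT = 0, 0.93346, 2.5922.
Z = Σ gᵢe^(−Eᵢ/kT) = 6·e^(−0) + 3·e^(−0.93346) + 5·e^(−2.5922) = 6.0000 + 1.1796 + 0.37428 = 7.5539.
P₀ = g₀ e^(−E₀/kT) / Z = 6.0000/7.5539 = 0.794.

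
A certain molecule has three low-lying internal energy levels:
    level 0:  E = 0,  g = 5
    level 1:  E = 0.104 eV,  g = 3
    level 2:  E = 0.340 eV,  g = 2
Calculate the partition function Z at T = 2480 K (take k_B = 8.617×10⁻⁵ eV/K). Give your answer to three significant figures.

k_BT = 8.617×10⁻⁵ × 2480 K = 0.21370 eV.
Eᵢ/kT = 0, 0.48666, 1.5910.
Z = Σ gᵢe^(−Eᵢ/kT) = 5·e^(−0) + 3·e^(−0.48666) + 2·e^(−1.5910) = 5.0000 + 1.8440 + 0.40744 = 7.2514.

Z = 7.25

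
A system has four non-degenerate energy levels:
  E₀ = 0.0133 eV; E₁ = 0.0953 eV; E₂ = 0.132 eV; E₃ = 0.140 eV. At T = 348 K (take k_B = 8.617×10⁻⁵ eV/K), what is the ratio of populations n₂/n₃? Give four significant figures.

k_BT = 8.617×10⁻⁵ × 348 K = 0.0299872 eV.
n₂/n₃ = exp[−(E₂−E₃)/kT] = exp(−(-0.008 eV)/(0.0299872 eV)) = exp(0.266780) = 1.306.

1.306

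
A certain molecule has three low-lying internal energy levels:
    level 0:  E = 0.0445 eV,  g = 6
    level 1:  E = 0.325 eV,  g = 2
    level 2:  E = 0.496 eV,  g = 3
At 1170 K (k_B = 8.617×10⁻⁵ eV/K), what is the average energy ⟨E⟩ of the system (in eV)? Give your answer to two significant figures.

0.053 eV

k_BT = 8.617×10⁻⁵ × 1170 K = 0.1008 eV.
Eᵢ/kT = 0.4415, 3.224, 4.921.
Z = Σ gᵢe^(−Eᵢ/kT) = 6·e^(−0.4415) + 2·e^(−3.224) + 3·e^(−4.921) = 3.858 + 0.07959 + 0.02188 = 3.959.
⟨E⟩ = Σ Eᵢ gᵢe^(−Eᵢ/kT) / Z = (0.0445·3.858 + 0.325·0.07959 + 0.496·0.02188) / 3.959 = 0.053 eV.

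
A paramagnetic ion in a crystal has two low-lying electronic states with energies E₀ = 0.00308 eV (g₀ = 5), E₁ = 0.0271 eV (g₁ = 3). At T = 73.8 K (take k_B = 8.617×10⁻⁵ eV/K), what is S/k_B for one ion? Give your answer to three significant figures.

k_BT = 8.617×10⁻⁵ × 73.8 K = 0.0063593 eV.
Eᵢ/kT = 0.48433, 4.2615.
Z = Σ gᵢe^(−Eᵢ/kT) = 5·e^(−0.48433) + 3·e^(−4.2615) = 3.0805 + 0.042303 = 3.1228.
⟨E⟩ = Σ EᵢPᵢ = 0.0034054 eV.
S/k_B = ln Z + ⟨E⟩/kT = ln(3.1228) + 0.0034054/0.0063593 = 1.1387 + 0.53550 = 1.67.

1.67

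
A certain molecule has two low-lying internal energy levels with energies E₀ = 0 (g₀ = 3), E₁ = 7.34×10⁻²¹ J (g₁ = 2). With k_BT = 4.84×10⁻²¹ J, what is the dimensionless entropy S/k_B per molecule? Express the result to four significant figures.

Eᵢ/kT = 0, 1.51653.
Z = Σ gᵢe^(−Eᵢ/kT) = 3·e^(−0) + 2·e^(−1.51653) = 3.00000 + 0.438944 = 3.43894.
⟨E⟩ = Σ EᵢPᵢ = 0.936873 ×10⁻²¹ J.
S/k_B = ln Z + ⟨E⟩/kT = ln(3.43894) + 0.936873/4.84 = 1.23516 + 0.193569 = 1.429.

1.429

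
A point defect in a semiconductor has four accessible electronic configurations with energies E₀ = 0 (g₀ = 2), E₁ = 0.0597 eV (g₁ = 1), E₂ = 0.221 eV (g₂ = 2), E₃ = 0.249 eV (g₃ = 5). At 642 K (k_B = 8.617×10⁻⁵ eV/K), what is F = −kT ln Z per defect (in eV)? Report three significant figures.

k_BT = 8.617×10⁻⁵ × 642 K = 0.055321 eV.
Eᵢ/kT = 0, 1.0792, 3.9949, 4.5010.
Z = Σ gᵢe^(−Eᵢ/kT) = 2·e^(−0) + 1·e^(−1.0792) + 2·e^(−3.9949) + 5·e^(−4.5010) = 2.0000 + 0.33987 + 0.036819 + 0.055489 = 2.4322.
F = −kT ln Z = −0.055321 × ln(2.4322) = −0.055321 × 0.88880 = -0.0492 eV.

-0.0492 eV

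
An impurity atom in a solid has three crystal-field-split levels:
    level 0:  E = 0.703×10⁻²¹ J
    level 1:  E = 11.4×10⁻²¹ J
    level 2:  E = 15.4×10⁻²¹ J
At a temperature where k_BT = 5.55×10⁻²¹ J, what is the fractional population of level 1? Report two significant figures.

Eᵢ/kT = 0.1267, 2.054, 2.775.
Z = Σ e^(−Eᵢ/kT) = e^(−0.1267) + e^(−2.054) + e^(−2.775) = 0.8810 + 0.1282 + 0.06235 = 1.072.
P₁ = e^(−E₁/kT) / Z = 0.1282/1.072 = 0.12.

0.12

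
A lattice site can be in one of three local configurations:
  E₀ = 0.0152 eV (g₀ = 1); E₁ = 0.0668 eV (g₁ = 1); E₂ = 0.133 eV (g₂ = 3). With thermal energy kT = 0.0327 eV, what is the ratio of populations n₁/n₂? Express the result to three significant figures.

n₁/n₂ = (g₁/g₂) exp[−(E₁−E₂)/kT] = (1/3) × exp(−(-0.0662 eV)/(0.0327 eV)) = (1/3) × exp(2.0245) = 2.52.

2.52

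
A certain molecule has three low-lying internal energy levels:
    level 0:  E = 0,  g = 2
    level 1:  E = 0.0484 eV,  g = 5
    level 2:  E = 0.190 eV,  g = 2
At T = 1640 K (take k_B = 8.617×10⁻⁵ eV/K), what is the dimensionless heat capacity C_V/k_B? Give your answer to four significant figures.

k_BT = 8.617×10⁻⁵ × 1640 K = 0.141319 eV.
Eᵢ/kT = 0, 0.342488, 1.34448.
Z = Σ gᵢe^(−Eᵢ/kT) = 2·e^(−0) + 5·e^(−0.342488) + 2·e^(−1.34448) = 2.00000 + 3.55001 + 0.521350 = 6.07136.
⟨E⟩ = 0.0446155 eV, ⟨E²⟩ = 0.00446965 eV².
C_V/k_B = (⟨E²⟩ − ⟨E⟩²)/(kT)² = (0.00446965 − 0.00199054)/0.0199711 = 0.1241.

0.1241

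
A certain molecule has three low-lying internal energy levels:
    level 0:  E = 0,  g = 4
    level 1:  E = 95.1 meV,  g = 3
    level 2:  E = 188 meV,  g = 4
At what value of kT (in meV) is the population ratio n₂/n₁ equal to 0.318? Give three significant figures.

n₂/n₁ = (g₂/g₁) exp[−(E₂−E₁)/kT] = 0.318.
⇒ (E₂−E₁)/kT = ln((4/3)/0.318) = ln(4.1929) = 1.4334.
kT = 92.9 meV / 1.4334 = 64.8 meV.

64.8 meV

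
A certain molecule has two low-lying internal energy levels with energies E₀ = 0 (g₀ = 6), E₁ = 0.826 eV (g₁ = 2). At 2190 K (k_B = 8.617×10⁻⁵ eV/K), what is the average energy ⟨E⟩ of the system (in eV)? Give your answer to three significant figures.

0.00344 eV

k_BT = 8.617×10⁻⁵ × 2190 K = 0.18871 eV.
Eᵢ/kT = 0, 4.3771.
Z = Σ gᵢe^(−Eᵢ/kT) = 6·e^(−0) + 2·e^(−4.3771) = 6.0000 + 0.025123 = 6.0251.
⟨E⟩ = Σ Eᵢ gᵢe^(−Eᵢ/kT) / Z = (0·6.0000 + 0.826·0.025123) / 6.0251 = 0.00344 eV.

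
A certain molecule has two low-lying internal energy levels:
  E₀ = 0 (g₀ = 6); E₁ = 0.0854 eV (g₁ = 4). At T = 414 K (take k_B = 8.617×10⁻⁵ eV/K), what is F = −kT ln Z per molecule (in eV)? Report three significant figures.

k_BT = 8.617×10⁻⁵ × 414 K = 0.035674 eV.
Eᵢ/kT = 0, 2.3939.
Z = Σ gᵢe^(−Eᵢ/kT) = 6·e^(−0) + 4·e^(−2.3939) = 6.0000 + 0.36509 = 6.3651.
F = −kT ln Z = −0.035674 × ln(6.3651) = −0.035674 × 1.8508 = -0.0660 eV.

-0.0660 eV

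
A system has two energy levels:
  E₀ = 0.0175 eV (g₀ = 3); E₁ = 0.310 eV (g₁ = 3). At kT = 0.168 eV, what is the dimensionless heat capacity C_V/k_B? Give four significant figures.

Eᵢ/kT = 0.104167, 1.84524.
Z = Σ gᵢe^(−Eᵢ/kT) = 3·e^(−0.104167) + 3·e^(−1.84524) = 2.70322 + 0.473962 = 3.17718.
⟨E⟩ = 0.0611343 eV, ⟨E²⟩ = 0.0145965 eV².
C_V/k_B = (⟨E²⟩ − ⟨E⟩²)/(kT)² = (0.0145965 − 0.00373740)/0.0282240 = 0.3847.

0.3847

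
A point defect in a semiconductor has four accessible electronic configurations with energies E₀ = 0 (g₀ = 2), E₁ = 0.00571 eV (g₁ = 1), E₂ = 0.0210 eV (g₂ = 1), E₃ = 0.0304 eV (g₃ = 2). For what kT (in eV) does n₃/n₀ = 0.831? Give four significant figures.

0.1642 eV

n₃/n₀ = (g₃/g₀) exp[−(E₃−E₀)/kT] = 0.831.
⇒ (E₃−E₀)/kT = ln((2/2)/0.831) = ln(1.20337) = 0.185126.
kT = 0.0304 eV / 0.185126 = 0.1642 eV.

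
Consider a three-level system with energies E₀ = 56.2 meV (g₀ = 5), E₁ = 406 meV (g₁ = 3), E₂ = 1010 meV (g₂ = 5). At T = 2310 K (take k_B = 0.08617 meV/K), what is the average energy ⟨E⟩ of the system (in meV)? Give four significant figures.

k_BT = 0.08617 × 2310 K = 199.053 meV.
Eᵢ/kT = 0.282337, 2.03966, 5.07403.
Z = Σ gᵢe^(−Eᵢ/kT) = 5·e^(−0.282337) + 3·e^(−2.03966) + 5·e^(−5.07403) = 3.77010 + 0.390219 + 0.0312858 = 4.19160.
⟨E⟩ = Σ Eᵢ gᵢe^(−Eᵢ/kT) / Z = (56.2·3.77010 + 406·0.390219 + 1010·0.0312858) / 4.19160 = 95.88 meV.

95.88 meV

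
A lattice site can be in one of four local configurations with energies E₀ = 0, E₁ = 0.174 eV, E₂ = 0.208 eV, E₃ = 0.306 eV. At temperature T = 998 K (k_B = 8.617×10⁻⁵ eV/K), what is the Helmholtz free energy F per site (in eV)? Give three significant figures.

k_BT = 8.617×10⁻⁵ × 998 K = 0.085998 eV.
Eᵢ/kT = 0, 2.0233, 2.4187, 3.5582.
Z = Σ e^(−Eᵢ/kT) = e^(−0) + e^(−2.0233) + e^(−2.4187) + e^(−3.5582) = 1.0000 + 0.13222 + 0.089037 + 0.028490 = 1.2497.
F = −kT ln Z = −0.085998 × ln(1.2497) = −0.085998 × 0.22290 = -0.0192 eV.

-0.0192 eV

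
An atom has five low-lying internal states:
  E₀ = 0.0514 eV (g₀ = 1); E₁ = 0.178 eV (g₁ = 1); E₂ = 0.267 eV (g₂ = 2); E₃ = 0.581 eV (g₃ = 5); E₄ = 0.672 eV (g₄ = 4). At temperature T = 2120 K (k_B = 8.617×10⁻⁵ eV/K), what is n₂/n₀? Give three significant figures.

0.614

k_BT = 8.617×10⁻⁵ × 2120 K = 0.18268 eV.
n₂/n₀ = (g₂/g₀) exp[−(E₂−E₀)/kT] = (2/1) × exp(−(0.2156 eV)/(0.18268 eV)) = (2/1) × exp(-1.1802) = 0.614.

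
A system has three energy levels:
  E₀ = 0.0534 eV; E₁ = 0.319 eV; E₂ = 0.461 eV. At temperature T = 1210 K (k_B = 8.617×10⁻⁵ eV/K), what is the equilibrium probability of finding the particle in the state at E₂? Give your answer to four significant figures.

k_BT = 8.617×10⁻⁵ × 1210 K = 0.104266 eV.
Eᵢ/kT = 0.512152, 3.05948, 4.42138.
Z = Σ e^(−Eᵢ/kT) = e^(−0.512152) + e^(−3.05948) + e^(−4.42138) = 0.599205 + 0.0469121 + 0.0120176 = 0.658135.
P₂ = e^(−E₂/kT) / Z = 0.0120176/0.658135 = 0.01826.

0.01826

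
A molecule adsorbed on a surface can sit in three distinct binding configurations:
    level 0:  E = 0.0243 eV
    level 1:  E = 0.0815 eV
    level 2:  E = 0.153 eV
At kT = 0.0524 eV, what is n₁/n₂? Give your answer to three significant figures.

3.91

n₁/n₂ = exp[−(E₁−E₂)/kT] = exp(−(-0.0715 eV)/(0.0524 eV)) = exp(1.3645) = 3.91.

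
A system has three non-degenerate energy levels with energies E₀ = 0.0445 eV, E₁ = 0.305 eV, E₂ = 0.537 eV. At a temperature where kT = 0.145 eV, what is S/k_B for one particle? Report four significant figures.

Eᵢ/kT = 0.306897, 2.10345, 3.70345.
Z = Σ e^(−Eᵢ/kT) = e^(−0.306897) + e^(−2.10345) + e^(−3.70345) = 0.735726 + 0.122035 + 0.0246384 = 0.882399.
⟨E⟩ = Σ EᵢPᵢ = 0.0942786 eV.
S/k_B = ln Z + ⟨E⟩/kT = ln(0.882399) + 0.0942786/0.145 = -0.125111 + 0.650197 = 0.5251.

0.5251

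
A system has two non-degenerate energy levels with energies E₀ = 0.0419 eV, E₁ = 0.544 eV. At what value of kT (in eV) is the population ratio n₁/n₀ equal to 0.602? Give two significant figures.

0.99 eV

n₁/n₀ = exp[−(E₁−E₀)/kT] = 0.602.
⇒ (E₁−E₀)/kT = ln(1/0.602) = ln(1.661) = 0.5074.
kT = 0.5021 eV / 0.5074 = 0.99 eV.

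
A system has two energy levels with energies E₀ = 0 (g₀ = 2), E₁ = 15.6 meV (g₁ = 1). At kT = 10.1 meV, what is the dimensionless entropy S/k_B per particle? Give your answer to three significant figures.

0.943

Eᵢ/kT = 0, 1.5446.
Z = Σ gᵢe^(−Eᵢ/kT) = 2·e^(−0) + 1·e^(−1.5446) = 2.0000 + 0.21340 = 2.2134.
⟨E⟩ = Σ EᵢPᵢ = 1.5040 meV.
S/k_B = ln Z + ⟨E⟩/kT = ln(2.2134) + 1.5040/10.1 = 0.79453 + 0.14891 = 0.943.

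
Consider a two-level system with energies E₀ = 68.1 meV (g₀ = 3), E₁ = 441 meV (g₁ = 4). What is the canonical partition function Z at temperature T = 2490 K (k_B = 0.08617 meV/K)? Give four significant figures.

k_BT = 0.08617 × 2490 K = 214.563 meV.
Eᵢ/kT = 0.317389, 2.05534.
Z = Σ gᵢe^(−Eᵢ/kT) = 3·e^(−0.317389) + 4·e^(−2.05534) = 2.18414 + 0.512197 = 2.69634.

Z = 2.696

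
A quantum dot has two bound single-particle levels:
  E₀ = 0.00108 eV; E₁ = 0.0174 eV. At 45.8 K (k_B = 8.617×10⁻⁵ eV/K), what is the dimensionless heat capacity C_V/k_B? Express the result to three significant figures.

k_BT = 8.617×10⁻⁵ × 45.8 K = 0.0039466 eV.
Eᵢ/kT = 0.27365, 4.4089.
Z = Σ e^(−Eᵢ/kT) = e^(−0.27365) + e^(−4.4089) = 0.76060 + 0.012169 = 0.77277.
⟨E⟩ = 0.0013370 eV, ⟨E²⟩ = 0.0000059157 eV².
C_V/k_B = (⟨E²⟩ − ⟨E⟩²)/(kT)² = (0.0000059157 − 0.0000017876)/0.000015576 = 0.265.

0.265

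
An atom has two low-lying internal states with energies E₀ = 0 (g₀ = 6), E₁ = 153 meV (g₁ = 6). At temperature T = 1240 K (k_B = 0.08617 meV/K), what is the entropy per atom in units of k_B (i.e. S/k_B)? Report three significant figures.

k_BT = 0.08617 × 1240 K = 106.85 meV.
Eᵢ/kT = 0, 1.4319.
Z = Σ gᵢe^(−Eᵢ/kT) = 6·e^(−0) + 6·e^(−1.4319) = 6.0000 + 1.4331 = 7.4331.
⟨E⟩ = Σ EᵢPᵢ = 29.498 meV.
S/k_B = ln Z + ⟨E⟩/kT = ln(7.4331) + 29.498/106.85 = 2.0059 + 0.27607 = 2.28.

2.28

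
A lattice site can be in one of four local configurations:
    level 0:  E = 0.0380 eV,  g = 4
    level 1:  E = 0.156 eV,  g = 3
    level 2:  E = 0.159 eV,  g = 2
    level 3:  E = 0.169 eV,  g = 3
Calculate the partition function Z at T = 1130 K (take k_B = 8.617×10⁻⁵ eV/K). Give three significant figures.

k_BT = 8.617×10⁻⁵ × 1130 K = 0.097372 eV.
Eᵢ/kT = 0.39026, 1.6021, 1.6329, 1.7356.
Z = Σ gᵢe^(−Eᵢ/kT) = 4·e^(−0.39026) + 3·e^(−1.6021) + 2·e^(−1.6329) + 3·e^(−1.7356) = 2.7075 + 0.60442 + 0.39072 + 0.52888 = 4.2315.

Z = 4.23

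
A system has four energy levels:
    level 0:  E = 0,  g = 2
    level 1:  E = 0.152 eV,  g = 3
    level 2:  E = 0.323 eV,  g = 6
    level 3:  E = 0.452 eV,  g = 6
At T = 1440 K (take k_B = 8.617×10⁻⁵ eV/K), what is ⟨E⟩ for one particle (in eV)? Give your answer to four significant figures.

0.1001 eV

k_BT = 8.617×10⁻⁵ × 1440 K = 0.124085 eV.
Eᵢ/kT = 0, 1.22497, 2.60305, 3.64266.
Z = Σ gᵢe^(−Eᵢ/kT) = 2·e^(−0) + 3·e^(−1.22497) + 6·e^(−2.60305) + 6·e^(−3.64266) = 2.00000 + 0.881300 + 0.444284 + 0.157096 = 3.48268.
⟨E⟩ = Σ Eᵢ gᵢe^(−Eᵢ/kT) / Z = (0·2.00000 + 0.152·0.881300 + 0.323·0.444284 + 0.452·0.157096) / 3.48268 = 0.1001 eV.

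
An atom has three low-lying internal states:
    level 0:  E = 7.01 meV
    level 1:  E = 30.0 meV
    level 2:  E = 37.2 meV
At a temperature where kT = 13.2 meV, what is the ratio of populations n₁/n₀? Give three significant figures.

n₁/n₀ = exp[−(E₁−E₀)/kT] = exp(−(22.99 meV)/(13.2 meV)) = exp(-1.7417) = 0.175.

0.175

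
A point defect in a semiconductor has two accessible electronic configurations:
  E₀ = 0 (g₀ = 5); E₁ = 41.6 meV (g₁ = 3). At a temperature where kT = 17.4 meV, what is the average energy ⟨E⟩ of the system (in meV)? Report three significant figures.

Eᵢ/kT = 0, 2.3908.
Z = Σ gᵢe^(−Eᵢ/kT) = 5·e^(−0) + 3·e^(−2.3908) = 5.0000 + 0.27467 = 5.2747.
⟨E⟩ = Σ Eᵢ gᵢe^(−Eᵢ/kT) / Z = (0·5.0000 + 41.6·0.27467) / 5.2747 = 2.17 meV.

2.17 meV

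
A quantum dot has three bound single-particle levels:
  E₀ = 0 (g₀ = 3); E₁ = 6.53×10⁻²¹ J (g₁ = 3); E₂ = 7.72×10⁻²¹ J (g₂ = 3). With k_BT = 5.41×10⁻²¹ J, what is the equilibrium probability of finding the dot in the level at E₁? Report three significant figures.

0.194

Eᵢ/kT = 0, 1.2070, 1.4270.
Z = Σ gᵢe^(−Eᵢ/kT) = 3·e^(−0) + 3·e^(−1.2070) + 3·e^(−1.4270) = 3.0000 + 0.89728 + 0.72008 = 4.6174.
P₁ = g₁ e^(−E₁/kT) / Z = 0.89728/4.6174 = 0.194.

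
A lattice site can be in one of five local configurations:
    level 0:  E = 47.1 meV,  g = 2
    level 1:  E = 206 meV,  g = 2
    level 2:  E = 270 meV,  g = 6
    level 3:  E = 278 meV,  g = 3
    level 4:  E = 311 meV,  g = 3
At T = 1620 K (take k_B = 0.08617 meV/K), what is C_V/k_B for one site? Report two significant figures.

0.62

k_BT = 0.08617 × 1620 K = 139.6 meV.
Eᵢ/kT = 0.3374, 1.476, 1.934, 1.991, 2.228.
Z = Σ gᵢe^(−Eᵢ/kT) = 2·e^(−0.3374) + 2·e^(−1.476) + 6·e^(−1.934) + 3·e^(−1.991) + 3·e^(−2.228) = 1.427 + 0.4571 + 0.8674 + 0.4097 + 0.3232 = 3.484.
⟨E⟩ = 175.1 meV, ⟨E²⟩ = 42690 meV².
C_V/k_B = (⟨E²⟩ − ⟨E⟩²)/(kT)² = (42690 − 30660)/19490 = 0.62.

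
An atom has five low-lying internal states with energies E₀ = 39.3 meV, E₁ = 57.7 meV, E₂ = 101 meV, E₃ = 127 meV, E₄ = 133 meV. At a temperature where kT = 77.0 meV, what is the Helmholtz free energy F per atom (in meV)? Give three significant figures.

Eᵢ/kT = 0.51039, 0.74935, 1.3117, 1.6494, 1.7273.
Z = Σ e^(−Eᵢ/kT) = e^(−0.51039) + e^(−0.74935) + e^(−1.3117) + e^(−1.6494) + e^(−1.7273) = 0.60026 + 0.47267 + 0.26936 + 0.19217 + 0.17776 = 1.7122.
F = −kT ln Z = −77.0 × ln(1.7122) = −77.0 × 0.53778 = -41.4 meV.

-41.4 meV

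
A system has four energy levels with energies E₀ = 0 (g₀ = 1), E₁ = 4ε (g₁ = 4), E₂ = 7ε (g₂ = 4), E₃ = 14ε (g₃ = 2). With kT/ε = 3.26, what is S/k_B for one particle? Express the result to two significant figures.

Eᵢ/kT = 0, 1.227, 2.147, 4.294.
Z = Σ gᵢe^(−Eᵢ/kT) = 1·e^(−0) + 4·e^(−1.227) + 4·e^(−2.147) + 2·e^(−4.294) = 1.000 + 1.173 + 0.4673 + 0.02730 = 2.668.
⟨E⟩ = Σ EᵢPᵢ = 3.128 ε.
S/k_B = ln Z + ⟨E⟩/kT = ln(2.668) + 3.128/3.26 = 0.9813 + 0.9595 = 1.9.

1.9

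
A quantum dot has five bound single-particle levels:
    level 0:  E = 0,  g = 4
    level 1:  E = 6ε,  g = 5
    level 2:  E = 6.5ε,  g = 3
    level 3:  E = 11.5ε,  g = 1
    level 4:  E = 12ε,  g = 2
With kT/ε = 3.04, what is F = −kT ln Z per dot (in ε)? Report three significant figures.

Eᵢ/kT = 0, 1.9737, 2.1382, 3.7829, 3.9474.
Z = Σ gᵢe^(−Eᵢ/kT) = 4·e^(−0) + 5·e^(−1.9737) + 3·e^(−2.1382) + 1·e^(−3.7829) + 2·e^(−3.9474) = 4.0000 + 0.69471 + 0.35360 + 0.022757 + 0.038610 = 5.1097.
F = −kT ln Z = −3.04 × ln(5.1097) = −3.04 × 1.6311 = -4.96 ε.

-4.96 ε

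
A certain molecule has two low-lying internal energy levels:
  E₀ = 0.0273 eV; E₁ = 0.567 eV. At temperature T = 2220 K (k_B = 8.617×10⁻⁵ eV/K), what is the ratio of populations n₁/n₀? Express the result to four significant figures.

0.05953

k_BT = 8.617×10⁻⁵ × 2220 K = 0.191297 eV.
n₁/n₀ = exp[−(E₁−E₀)/kT] = exp(−(0.5397 eV)/(0.191297 eV)) = exp(-2.82127) = 0.05953.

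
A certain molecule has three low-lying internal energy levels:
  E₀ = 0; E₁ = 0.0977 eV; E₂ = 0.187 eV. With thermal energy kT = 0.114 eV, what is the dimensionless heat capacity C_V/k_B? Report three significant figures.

0.338

Eᵢ/kT = 0, 0.85702, 1.6404.
Z = Σ e^(−Eᵢ/kT) = e^(−0) + e^(−0.85702) + e^(−1.6404) = 1.0000 + 0.42442 + 0.19390 = 1.6183.
⟨E⟩ = 0.048029 eV, ⟨E²⟩ = 0.0066933 eV².
C_V/k_B = (⟨E²⟩ − ⟨E⟩²)/(kT)² = (0.0066933 − 0.0023068)/0.012996 = 0.338.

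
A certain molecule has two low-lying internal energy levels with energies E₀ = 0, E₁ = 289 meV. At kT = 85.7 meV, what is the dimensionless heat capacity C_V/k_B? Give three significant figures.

0.365

Eᵢ/kT = 0, 3.3722.
Z = Σ e^(−Eᵢ/kT) = e^(−0) + e^(−3.3722) = 1.0000 + 0.034314 = 1.0343.
⟨E⟩ = 9.5879 meV, ⟨E²⟩ = 2770.9 meV².
C_V/k_B = (⟨E²⟩ − ⟨E⟩²)/(kT)² = (2770.9 − 91.928)/7344.5 = 0.365.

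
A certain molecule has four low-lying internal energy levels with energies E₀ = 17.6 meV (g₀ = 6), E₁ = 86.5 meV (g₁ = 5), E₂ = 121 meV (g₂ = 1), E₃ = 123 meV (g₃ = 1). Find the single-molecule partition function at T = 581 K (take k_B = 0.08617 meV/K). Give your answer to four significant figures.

k_BT = 0.08617 × 581 K = 50.0648 meV.
Eᵢ/kT = 0.351544, 1.72776, 2.41687, 2.45682.
Z = Σ gᵢe^(−Eᵢ/kT) = 6·e^(−0.351544) + 5·e^(−1.72776) + 1·e^(−2.41687) + 1·e^(−2.45682) = 4.22161 + 0.888410 + 0.0892004 + 0.0857071 = 5.28493.

Z = 5.285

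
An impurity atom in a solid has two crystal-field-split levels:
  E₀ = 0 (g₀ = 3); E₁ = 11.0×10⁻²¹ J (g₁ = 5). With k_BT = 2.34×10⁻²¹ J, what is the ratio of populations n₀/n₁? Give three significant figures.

66.0

n₀/n₁ = (g₀/g₁) exp[−(E₀−E₁)/kT] = (3/5) × exp(−(-11.0 ×10⁻²¹ J)/(2.34 ×10⁻²¹ J)) = (3/5) × exp(4.7009) = 66.0.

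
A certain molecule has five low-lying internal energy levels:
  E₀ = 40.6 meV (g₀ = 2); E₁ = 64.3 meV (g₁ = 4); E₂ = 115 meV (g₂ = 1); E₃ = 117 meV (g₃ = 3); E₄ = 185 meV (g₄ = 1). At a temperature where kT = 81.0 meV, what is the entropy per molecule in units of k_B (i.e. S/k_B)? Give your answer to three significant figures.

2.30

Eᵢ/kT = 0.50123, 0.79383, 1.4198, 1.4444, 2.2840.
Z = Σ gᵢe^(−Eᵢ/kT) = 2·e^(−0.50123) + 4·e^(−0.79383) + 1·e^(−1.4198) + 3·e^(−1.4444) + 1·e^(−2.2840) = 1.2116 + 1.8084 + 0.24176 + 0.70766 + 0.10188 = 4.0713.
⟨E⟩ = Σ EᵢPᵢ = 72.438 meV.
S/k_B = ln Z + ⟨E⟩/kT = ln(4.0713) + 72.438/81.0 = 1.4040 + 0.89430 = 2.30.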